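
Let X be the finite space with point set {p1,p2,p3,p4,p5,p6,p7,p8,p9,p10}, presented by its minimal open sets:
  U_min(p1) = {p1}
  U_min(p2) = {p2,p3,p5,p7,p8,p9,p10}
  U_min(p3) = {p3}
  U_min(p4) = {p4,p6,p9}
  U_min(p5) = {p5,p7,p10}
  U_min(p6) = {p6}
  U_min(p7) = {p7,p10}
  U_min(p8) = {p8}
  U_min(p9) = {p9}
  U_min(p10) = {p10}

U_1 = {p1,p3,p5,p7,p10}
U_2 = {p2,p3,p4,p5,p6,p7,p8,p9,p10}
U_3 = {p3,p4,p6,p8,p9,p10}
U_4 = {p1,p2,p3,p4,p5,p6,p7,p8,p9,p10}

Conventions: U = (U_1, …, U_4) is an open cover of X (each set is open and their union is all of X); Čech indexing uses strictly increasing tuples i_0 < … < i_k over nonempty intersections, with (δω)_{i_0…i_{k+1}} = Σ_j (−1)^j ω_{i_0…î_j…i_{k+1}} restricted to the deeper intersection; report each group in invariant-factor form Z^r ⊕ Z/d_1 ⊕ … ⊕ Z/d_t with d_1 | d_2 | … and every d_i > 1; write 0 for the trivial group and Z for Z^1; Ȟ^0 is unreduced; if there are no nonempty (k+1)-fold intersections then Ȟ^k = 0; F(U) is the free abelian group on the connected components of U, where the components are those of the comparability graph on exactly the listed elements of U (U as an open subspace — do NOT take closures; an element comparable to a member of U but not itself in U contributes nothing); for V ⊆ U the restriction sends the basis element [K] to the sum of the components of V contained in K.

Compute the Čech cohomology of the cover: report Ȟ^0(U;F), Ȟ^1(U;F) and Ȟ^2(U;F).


cover nerve:
  U12={p3,p5,p7,p10} U13={p3,p10} U14={p1,p3,p5,p7,p10} U23={p3,p4,p6,p8,p9,p10} U24={p2,p3,p4,p5,p6,p7,p8,p9,p10} U34={p3,p4,p6,p8,p9,p10}
  U123={p3,p10} U124={p3,p5,p7,p10} U134={p3,p10} U234={p3,p4,p6,p8,p9,p10}
  U1234={p3,p10}
components per intersection:
  U1: {p1} {p3} {p5,p7,p10}
  U2: {p2,p3,p4,p5,p6,p7,p8,p9,p10}
  U3: {p3} {p4,p6,p9} {p8} {p10}
  U4: {p1} {p2,p3,p4,p5,p6,p7,p8,p9,p10}
  U12: {p3} {p5,p7,p10}
  U13: {p3} {p10}
  U14: {p1} {p3} {p5,p7,p10}
  U23: {p3} {p4,p6,p9} {p8} {p10}
  U24: {p2,p3,p4,p5,p6,p7,p8,p9,p10}
  U34: {p3} {p4,p6,p9} {p8} {p10}
  U123: {p3} {p10}
  U124: {p3} {p5,p7,p10}
  U134: {p3} {p10}
  U234: {p3} {p4,p6,p9} {p8} {p10}
  U1234: {p3} {p10}
C dims 10,16,10,2; δ0: rk 8, SNF 1^8; δ1: rk 8, SNF 1^8; δ2: rk 2, SNF 1^2
Ȟ^0: (10−8)−0=2 ⇒ Z^2
Ȟ^1: (16−8)−8=0 ⇒ 0
Ȟ^2: (10−2)−8=0 ⇒ 0

Ȟ^0(U;F) ≅ Z^2, Ȟ^1(U;F) ≅ 0, Ȟ^2(U;F) ≅ 0


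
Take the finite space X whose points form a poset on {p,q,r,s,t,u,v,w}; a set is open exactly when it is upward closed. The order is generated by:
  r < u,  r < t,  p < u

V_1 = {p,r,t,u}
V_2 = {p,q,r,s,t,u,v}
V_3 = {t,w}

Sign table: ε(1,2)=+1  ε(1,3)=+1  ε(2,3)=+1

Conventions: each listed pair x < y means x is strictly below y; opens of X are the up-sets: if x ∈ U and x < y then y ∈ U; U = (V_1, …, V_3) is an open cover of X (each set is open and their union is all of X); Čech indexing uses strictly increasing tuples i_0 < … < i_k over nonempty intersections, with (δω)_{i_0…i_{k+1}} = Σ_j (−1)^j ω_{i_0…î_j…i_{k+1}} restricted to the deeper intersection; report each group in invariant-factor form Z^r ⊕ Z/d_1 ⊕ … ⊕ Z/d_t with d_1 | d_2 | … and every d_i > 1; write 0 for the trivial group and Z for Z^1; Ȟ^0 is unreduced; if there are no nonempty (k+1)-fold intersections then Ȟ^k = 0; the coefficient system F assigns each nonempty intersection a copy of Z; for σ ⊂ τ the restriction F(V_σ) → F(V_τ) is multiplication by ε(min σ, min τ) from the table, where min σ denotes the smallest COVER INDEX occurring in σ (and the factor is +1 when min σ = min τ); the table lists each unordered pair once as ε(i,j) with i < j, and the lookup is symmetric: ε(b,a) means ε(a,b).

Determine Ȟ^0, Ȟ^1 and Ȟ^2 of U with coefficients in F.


Ȟ^0 = Z; Ȟ^1 = 0; Ȟ^2 = 0

nerve of the cover:
  V12={p,r,t,u} V13={t} V23={t}
  V123={t}
C dims 3,3,1; δ0: rk 2, SNF 1^2; δ1: rk 1, SNF 1^1
Ȟ^0 = (3 − 2) − 0 = 1, so Ȟ^0 ≅ Z
Ȟ^1 = (3 − 1) − 2 = 0, so Ȟ^1 ≅ 0
Ȟ^2 = (1 − 0) − 1 = 0, so Ȟ^2 ≅ 0


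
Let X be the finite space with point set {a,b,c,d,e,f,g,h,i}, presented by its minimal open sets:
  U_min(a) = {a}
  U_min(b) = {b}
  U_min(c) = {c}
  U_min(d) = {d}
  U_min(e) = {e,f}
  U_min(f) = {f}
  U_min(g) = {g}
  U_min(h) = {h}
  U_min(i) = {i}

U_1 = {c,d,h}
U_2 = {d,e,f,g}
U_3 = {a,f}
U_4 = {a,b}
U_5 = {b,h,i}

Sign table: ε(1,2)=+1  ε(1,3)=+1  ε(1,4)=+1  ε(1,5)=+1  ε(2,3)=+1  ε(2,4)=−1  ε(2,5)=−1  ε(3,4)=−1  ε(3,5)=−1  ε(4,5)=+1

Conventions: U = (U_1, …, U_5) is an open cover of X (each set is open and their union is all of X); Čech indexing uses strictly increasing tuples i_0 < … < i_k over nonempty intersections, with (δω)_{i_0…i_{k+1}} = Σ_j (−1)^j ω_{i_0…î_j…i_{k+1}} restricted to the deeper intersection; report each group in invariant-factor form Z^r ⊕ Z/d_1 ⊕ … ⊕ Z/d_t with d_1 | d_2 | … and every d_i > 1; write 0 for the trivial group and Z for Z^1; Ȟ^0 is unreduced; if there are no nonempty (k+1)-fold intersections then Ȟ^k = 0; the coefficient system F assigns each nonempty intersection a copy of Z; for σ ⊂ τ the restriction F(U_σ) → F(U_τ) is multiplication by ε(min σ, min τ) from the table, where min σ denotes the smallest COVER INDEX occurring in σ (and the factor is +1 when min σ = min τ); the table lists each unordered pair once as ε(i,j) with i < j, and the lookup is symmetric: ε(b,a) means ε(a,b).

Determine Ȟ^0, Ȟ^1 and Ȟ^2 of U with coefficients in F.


Ȟ^0 = 0,  Ȟ^1 = Z/2,  Ȟ^2 = 0

nerve of the cover:
  U12={d} U15={h} U23={f} U34={a} U45={b}
C dims 5,5; δ0: rk 5, SNF 1^4·2
Ȟ^0 = (5 − 5) − 0 = 0, so Ȟ^0 ≅ 0
Ȟ^1 = (5 − 0) − 5 = 0 plus torsion [2], so Ȟ^1 ≅ Z/2
Ȟ^2 = (0 − 0) − 0 = 0, so Ȟ^2 ≅ 0


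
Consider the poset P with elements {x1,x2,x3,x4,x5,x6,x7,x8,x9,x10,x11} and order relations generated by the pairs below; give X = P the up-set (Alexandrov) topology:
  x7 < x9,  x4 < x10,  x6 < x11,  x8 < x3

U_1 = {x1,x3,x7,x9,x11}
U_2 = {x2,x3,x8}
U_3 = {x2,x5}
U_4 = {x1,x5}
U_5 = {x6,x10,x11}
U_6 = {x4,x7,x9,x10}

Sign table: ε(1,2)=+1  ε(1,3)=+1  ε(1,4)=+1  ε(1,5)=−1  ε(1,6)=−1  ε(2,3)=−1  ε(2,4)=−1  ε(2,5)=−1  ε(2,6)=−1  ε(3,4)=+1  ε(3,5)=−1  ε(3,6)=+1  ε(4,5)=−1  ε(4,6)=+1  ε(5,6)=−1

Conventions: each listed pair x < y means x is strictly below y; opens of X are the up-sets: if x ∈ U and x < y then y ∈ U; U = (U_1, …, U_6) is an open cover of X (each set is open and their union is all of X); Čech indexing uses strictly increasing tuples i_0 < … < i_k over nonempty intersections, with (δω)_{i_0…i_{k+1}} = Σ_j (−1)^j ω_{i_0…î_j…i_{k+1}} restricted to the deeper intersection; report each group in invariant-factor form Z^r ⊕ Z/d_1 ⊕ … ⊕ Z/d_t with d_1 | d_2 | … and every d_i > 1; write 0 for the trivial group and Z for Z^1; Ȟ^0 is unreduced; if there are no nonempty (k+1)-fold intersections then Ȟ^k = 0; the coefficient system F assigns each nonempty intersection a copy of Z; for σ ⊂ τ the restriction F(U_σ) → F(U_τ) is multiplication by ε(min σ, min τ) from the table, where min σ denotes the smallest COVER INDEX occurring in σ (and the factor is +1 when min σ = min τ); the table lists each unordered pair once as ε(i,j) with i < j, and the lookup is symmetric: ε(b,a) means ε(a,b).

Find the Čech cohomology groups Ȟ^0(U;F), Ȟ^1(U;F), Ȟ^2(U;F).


Ȟ^0 = 0; Ȟ^1 = Z ⊕ Z/2; Ȟ^2 = 0

intersection data:
  U12={x3} U14={x1} U15={x11} U16={x7,x9} U23={x2} U34={x5} U56={x10}
C dims 6,7; δ0: rk 6, SNF 1^5·2
Ȟ^0 = (6 − 6) − 0 = 0, so Ȟ^0 ≅ 0
Ȟ^1 = (7 − 0) − 6 = 1 plus torsion [2], so Ȟ^1 ≅ Z ⊕ Z/2
Ȟ^2 = (0 − 0) − 0 = 0, so Ȟ^2 ≅ 0


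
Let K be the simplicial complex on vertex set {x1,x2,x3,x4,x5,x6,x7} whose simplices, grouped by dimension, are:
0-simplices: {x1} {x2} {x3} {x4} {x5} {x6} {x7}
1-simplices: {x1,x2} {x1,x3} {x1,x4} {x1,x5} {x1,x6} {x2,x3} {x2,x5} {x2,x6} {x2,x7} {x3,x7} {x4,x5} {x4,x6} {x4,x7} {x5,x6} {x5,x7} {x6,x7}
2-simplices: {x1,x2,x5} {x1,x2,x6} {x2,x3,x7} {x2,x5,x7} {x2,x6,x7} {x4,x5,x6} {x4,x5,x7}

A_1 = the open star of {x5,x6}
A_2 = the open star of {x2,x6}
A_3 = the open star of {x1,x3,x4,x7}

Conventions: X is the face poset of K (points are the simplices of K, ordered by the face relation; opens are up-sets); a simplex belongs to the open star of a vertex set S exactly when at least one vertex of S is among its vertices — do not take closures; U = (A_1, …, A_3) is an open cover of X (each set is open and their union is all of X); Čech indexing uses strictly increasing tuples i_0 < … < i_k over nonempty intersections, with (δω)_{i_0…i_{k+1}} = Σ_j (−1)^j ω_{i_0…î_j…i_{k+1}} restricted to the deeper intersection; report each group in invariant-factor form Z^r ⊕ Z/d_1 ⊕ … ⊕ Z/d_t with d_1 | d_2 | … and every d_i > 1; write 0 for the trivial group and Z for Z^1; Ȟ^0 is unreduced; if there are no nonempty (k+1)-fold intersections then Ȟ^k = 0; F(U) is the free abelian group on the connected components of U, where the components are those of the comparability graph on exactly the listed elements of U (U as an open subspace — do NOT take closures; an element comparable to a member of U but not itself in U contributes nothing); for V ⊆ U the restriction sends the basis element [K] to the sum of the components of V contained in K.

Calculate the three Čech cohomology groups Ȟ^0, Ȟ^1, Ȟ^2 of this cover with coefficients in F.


Ȟ^0 ≅ Z, Ȟ^1 ≅ Z^2 and Ȟ^2 ≅ 0

nerve simplices:
  A1={{x5},{x6},{x1,x5},{x1,x6},{x2,x5},{x2,x6},{x4,x5},{x4,x6},{x5,x6},{x5,x7},{x6,x7},{x1,x2,x5},{x1,x2,x6},{x2,x5,x7},{x2,x6,x7},{x4,x5,x6},{x4,x5,x7}} A2={{x2},{x6},{x1,x2},{x1,x6},{x2,x3},{x2,x5},{x2,x6},{x2,x7},{x4,x6},{x5,x6},{x6,x7},{x1,x2,x5},{x1,x2,x6},{x2,x3,x7},{x2,x5,x7},{x2,x6,x7},{x4,x5,x6}} A3={{x1},{x3},{x4},{x7},{x1,x2},{x1,x3},{x1,x4},{x1,x5},{x1,x6},{x2,x3},{x2,x7},{x3,x7},{x4,x5},{x4,x6},{x4,x7},{x5,x7},{x6,x7},{x1,x2,x5},{x1,x2,x6},{x2,x3,x7},{x2,x5,x7},{x2,x6,x7},{x4,x5,x6},{x4,x5,x7}}
  A12={{x6},{x1,x6},{x2,x5},{x2,x6},{x4,x6},{x5,x6},{x6,x7},{x1,x2,x5},{x1,x2,x6},{x2,x5,x7},{x2,x6,x7},{x4,x5,x6}} A13={{x1,x5},{x1,x6},{x4,x5},{x4,x6},{x5,x7},{x6,x7},{x1,x2,x5},{x1,x2,x6},{x2,x5,x7},{x2,x6,x7},{x4,x5,x6},{x4,x5,x7}} A23={{x1,x2},{x1,x6},{x2,x3},{x2,x7},{x4,x6},{x6,x7},{x1,x2,x5},{x1,x2,x6},{x2,x3,x7},{x2,x5,x7},{x2,x6,x7},{x4,x5,x6}}
  A123={{x1,x6},{x4,x6},{x6,x7},{x1,x2,x5},{x1,x2,x6},{x2,x5,x7},{x2,x6,x7},{x4,x5,x6}}
components per intersection:
  A1: {{x5},{x6},{x1,x5},{x1,x6},{x2,x5},{x2,x6},{x4,x5},{x4,x6},{x5,x6},{x5,x7},{x6,x7},{x1,x2,x5},{x1,x2,x6},{x2,x5,x7},{x2,x6,x7},{x4,x5,x6},{x4,x5,x7}}
  A2: {{x2},{x6},{x1,x2},{x1,x6},{x2,x3},{x2,x5},{x2,x6},{x2,x7},{x4,x6},{x5,x6},{x6,x7},{x1,x2,x5},{x1,x2,x6},{x2,x3,x7},{x2,x5,x7},{x2,x6,x7},{x4,x5,x6}}
  A3: {{x1},{x3},{x4},{x7},{x1,x2},{x1,x3},{x1,x4},{x1,x5},{x1,x6},{x2,x3},{x2,x7},{x3,x7},{x4,x5},{x4,x6},{x4,x7},{x5,x7},{x6,x7},{x1,x2,x5},{x1,x2,x6},{x2,x3,x7},{x2,x5,x7},{x2,x6,x7},{x4,x5,x6},{x4,x5,x7}}
  A12: {{x6},{x1,x6},{x2,x6},{x4,x6},{x5,x6},{x6,x7},{x1,x2,x6},{x2,x6,x7},{x4,x5,x6}} {{x2,x5},{x1,x2,x5},{x2,x5,x7}}
  A13: {{x1,x5},{x1,x2,x5}} {{x1,x6},{x1,x2,x6}} {{x4,x5},{x4,x6},{x5,x7},{x2,x5,x7},{x4,x5,x6},{x4,x5,x7}} {{x6,x7},{x2,x6,x7}}
  A23: {{x1,x2},{x1,x6},{x1,x2,x5},{x1,x2,x6}} {{x2,x3},{x2,x7},{x6,x7},{x2,x3,x7},{x2,x5,x7},{x2,x6,x7}} {{x4,x6},{x4,x5,x6}}
  A123: {{x1,x6},{x1,x2,x6}} {{x4,x6},{x4,x5,x6}} {{x6,x7},{x2,x6,x7}} {{x1,x2,x5}} {{x2,x5,x7}}
C dims 3,9,5; δ0: rk 2, SNF 1^2; δ1: rk 5, SNF 1^5
degree 0: 3−2−0 = 1 → Ȟ^0 ≅ Z
degree 1: 9−5−2 = 2 → Ȟ^1 ≅ Z^2
degree 2: 5−0−5 = 0 → Ȟ^2 ≅ 0


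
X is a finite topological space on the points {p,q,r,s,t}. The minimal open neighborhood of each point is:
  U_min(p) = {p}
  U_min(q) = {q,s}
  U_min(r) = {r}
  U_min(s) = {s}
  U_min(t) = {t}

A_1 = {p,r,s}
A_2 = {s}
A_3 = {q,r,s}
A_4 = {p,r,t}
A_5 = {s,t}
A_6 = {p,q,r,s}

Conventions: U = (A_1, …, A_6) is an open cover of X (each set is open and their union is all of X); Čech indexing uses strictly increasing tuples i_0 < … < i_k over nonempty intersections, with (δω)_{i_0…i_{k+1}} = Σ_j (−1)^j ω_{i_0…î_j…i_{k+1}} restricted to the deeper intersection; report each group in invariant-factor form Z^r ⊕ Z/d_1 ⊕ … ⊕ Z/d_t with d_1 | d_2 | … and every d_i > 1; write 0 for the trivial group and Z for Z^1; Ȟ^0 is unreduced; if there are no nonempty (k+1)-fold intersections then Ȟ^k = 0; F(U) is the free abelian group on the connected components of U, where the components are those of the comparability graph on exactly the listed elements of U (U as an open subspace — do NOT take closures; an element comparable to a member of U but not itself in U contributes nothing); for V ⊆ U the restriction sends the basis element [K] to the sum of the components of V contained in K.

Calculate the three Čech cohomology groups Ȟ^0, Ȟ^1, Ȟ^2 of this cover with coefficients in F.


Ȟ^0 ≅ Z^4,  Ȟ^1 ≅ 0,  Ȟ^2 ≅ 0

nerve of the cover:
  A12={s} A13={r,s} A14={p,r} A15={s} A16={p,r,s} A23={s} A25={s} A26={s} A34={r} A35={s} A36={q,r,s} A45={t} A46={p,r} A56={s}
  A123={s} A125={s} A126={s} A134={r} A135={s} A136={r,s} A146={p,r} A156={s} A235={s} A236={s} A256={s} A346={r} A356={s}
  A1235={s} A1236={s} A1256={s} A1346={r} A1356={s} A2356={s}
  A12356={s}
components per intersection:
  A1: {p} {r} {s}
  A2: {s}
  A3: {q,s} {r}
  A4: {p} {r} {t}
  A5: {s} {t}
  A6: {p} {q,s} {r}
  A12: {s}
  A13: {r} {s}
  A14: {p} {r}
  A15: {s}
  A16: {p} {r} {s}
  A23: {s}
  A25: {s}
  A26: {s}
  A34: {r}
  A35: {s}
  A36: {q,s} {r}
  A45: {t}
  A46: {p} {r}
  A56: {s}
  A123: {s}
  A125: {s}
  A126: {s}
  A134: {r}
  A135: {s}
  A136: {r} {s}
  A146: {p} {r}
  A156: {s}
  A235: {s}
  A236: {s}
  A256: {s}
  A346: {r}
  A356: {s}
  A1235: {s}
  A1236: {s}
  A1256: {s}
  A1346: {r}
  A1356: {s}
  A2356: {s}
  A12356: {s}
C dims 14,20,15,6; δ0: rk 10, SNF 1^10; δ1: rk 10, SNF 1^10; δ2: rk 5, SNF 1^5
Ȟ^0 = (14 − 10) − 0 = 4, so Ȟ^0 ≅ Z^4
Ȟ^1 = (20 − 10) − 10 = 0, so Ȟ^1 ≅ 0
Ȟ^2 = (15 − 5) − 10 = 0, so Ȟ^2 ≅ 0


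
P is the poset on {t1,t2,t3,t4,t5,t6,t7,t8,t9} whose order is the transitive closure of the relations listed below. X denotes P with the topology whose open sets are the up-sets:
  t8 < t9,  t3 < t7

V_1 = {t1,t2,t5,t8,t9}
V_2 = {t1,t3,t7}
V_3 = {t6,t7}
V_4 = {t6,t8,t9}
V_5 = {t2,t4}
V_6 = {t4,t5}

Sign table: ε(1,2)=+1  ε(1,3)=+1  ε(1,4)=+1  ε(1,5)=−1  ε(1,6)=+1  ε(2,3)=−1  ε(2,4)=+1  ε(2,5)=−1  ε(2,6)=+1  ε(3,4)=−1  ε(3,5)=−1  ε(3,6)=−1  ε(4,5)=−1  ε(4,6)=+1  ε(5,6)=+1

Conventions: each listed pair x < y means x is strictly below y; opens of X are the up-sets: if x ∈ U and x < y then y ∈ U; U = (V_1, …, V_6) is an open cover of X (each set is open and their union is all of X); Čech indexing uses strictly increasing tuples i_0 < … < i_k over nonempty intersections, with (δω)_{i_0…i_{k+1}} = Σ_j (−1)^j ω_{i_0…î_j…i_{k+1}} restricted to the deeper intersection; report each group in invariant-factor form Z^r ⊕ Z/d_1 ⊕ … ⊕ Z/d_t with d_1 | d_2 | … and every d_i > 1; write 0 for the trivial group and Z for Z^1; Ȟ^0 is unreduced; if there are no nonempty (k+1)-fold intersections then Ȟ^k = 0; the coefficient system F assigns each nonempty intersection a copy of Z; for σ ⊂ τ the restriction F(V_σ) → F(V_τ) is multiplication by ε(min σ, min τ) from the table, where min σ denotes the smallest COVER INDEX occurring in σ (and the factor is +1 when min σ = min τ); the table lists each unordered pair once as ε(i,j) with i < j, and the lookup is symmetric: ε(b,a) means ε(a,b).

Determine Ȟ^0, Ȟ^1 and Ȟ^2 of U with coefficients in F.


nerve simplices:
  V12={t1} V14={t8,t9} V15={t2} V16={t5} V23={t7} V34={t6} V56={t4}
C dims 6,7; δ0: rk 6, SNF 1^5·2
degree 0: 6−6−0 = 0 → Ȟ^0 ≅ 0
degree 1: 7−0−6 = 1 plus torsion [2] → Ȟ^1 ≅ Z ⊕ Z/2
degree 2: 0−0−0 = 0 → Ȟ^2 ≅ 0

Ȟ^0 ≅ 0, Ȟ^1 ≅ Z ⊕ Z/2 and Ȟ^2 ≅ 0


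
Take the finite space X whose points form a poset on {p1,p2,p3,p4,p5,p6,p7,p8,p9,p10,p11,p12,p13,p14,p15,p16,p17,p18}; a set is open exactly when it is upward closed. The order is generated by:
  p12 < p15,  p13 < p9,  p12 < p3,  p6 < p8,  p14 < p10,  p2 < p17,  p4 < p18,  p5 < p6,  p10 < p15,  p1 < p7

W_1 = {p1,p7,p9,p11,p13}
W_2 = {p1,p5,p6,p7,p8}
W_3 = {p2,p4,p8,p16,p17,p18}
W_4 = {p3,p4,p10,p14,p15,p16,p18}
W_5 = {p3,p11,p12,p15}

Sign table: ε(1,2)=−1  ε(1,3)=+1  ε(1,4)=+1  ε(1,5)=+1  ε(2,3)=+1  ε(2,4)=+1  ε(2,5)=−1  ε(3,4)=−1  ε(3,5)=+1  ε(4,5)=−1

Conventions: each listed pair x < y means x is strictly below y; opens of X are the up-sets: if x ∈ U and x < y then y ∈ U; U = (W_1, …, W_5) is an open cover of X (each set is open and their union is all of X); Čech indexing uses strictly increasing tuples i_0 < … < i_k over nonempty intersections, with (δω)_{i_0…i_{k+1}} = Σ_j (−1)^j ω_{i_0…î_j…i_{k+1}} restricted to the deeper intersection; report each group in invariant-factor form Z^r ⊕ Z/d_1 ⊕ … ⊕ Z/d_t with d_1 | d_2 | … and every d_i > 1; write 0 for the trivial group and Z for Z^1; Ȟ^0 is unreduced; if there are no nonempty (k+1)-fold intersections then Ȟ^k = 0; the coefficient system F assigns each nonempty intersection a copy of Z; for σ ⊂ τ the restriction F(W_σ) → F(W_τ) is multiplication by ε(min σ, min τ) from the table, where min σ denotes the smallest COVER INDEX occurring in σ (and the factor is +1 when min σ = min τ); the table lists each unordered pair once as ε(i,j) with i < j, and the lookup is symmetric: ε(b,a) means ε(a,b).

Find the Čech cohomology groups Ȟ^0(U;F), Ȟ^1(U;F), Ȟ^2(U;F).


nonempty overlaps:
  W12={p1,p7} W15={p11} W23={p8} W34={p4,p16,p18} W45={p3,p15}
C dims 5,5; δ0: rk 5, SNF 1^4·2
degree 0: 5−5−0 = 0 → Ȟ^0 ≅ 0
degree 1: 5−0−5 = 0 plus torsion [2] → Ȟ^1 ≅ Z/2
degree 2: 0−0−0 = 0 → Ȟ^2 ≅ 0

Ȟ^0 ≅ 0, Ȟ^1 ≅ Z/2, Ȟ^2 ≅ 0


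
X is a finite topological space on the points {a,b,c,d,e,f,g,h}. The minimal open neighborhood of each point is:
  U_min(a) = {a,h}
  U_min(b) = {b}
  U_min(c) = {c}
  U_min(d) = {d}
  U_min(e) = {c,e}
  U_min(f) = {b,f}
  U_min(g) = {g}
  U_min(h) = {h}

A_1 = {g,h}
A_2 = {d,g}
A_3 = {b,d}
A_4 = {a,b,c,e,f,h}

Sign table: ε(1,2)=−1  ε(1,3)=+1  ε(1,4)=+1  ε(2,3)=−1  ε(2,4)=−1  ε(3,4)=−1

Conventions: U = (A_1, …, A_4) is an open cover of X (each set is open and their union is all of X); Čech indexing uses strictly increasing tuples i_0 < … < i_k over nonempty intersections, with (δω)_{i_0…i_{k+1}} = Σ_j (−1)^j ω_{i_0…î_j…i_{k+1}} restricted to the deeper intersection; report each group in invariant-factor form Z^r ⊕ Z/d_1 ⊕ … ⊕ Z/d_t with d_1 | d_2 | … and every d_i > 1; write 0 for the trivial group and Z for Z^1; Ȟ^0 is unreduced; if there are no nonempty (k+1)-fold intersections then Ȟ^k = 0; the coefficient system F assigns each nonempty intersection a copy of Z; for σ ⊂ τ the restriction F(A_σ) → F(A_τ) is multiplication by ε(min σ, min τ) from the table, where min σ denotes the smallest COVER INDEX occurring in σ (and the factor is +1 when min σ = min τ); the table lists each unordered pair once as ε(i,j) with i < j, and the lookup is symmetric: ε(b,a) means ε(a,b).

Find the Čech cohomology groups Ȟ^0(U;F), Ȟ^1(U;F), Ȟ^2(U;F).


Ȟ^0(U;F) ≅ 0, Ȟ^1(U;F) ≅ Z/2 and Ȟ^2(U;F) ≅ 0

nerve of the cover:
  A12={g} A14={h} A23={d} A34={b}
C dims 4,4; δ0: rk 4, SNF 1^3·2
Ȟ^0 = (4 − 4) − 0 = 0, so Ȟ^0 ≅ 0
Ȟ^1 = (4 − 0) − 4 = 0 plus torsion [2], so Ȟ^1 ≅ Z/2
Ȟ^2 = (0 − 0) − 0 = 0, so Ȟ^2 ≅ 0


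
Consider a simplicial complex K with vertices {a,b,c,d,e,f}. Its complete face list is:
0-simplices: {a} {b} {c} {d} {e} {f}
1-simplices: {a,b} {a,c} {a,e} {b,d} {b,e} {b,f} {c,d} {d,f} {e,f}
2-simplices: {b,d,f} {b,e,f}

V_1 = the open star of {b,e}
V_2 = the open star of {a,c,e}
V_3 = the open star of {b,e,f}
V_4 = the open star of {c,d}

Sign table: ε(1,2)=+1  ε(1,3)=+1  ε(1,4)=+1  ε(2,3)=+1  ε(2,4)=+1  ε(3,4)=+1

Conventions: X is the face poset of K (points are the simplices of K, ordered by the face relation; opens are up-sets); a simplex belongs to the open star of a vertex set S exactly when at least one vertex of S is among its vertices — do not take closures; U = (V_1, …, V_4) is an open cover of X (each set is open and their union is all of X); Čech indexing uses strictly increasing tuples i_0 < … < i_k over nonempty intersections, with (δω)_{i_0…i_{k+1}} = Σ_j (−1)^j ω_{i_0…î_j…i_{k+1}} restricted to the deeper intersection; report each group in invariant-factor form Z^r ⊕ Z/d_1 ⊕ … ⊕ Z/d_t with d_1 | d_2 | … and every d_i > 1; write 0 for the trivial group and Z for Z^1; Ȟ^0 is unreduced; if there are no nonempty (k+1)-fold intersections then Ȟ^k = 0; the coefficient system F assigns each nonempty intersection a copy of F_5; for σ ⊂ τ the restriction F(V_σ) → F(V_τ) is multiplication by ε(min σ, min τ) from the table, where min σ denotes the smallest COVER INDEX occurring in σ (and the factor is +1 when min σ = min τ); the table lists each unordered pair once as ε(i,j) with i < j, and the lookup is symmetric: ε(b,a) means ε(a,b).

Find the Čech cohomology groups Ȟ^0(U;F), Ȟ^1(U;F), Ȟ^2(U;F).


intersection data:
  V1={{b},{e},{a,b},{a,e},{b,d},{b,e},{b,f},{e,f},{b,d,f},{b,e,f}} V2={{a},{c},{e},{a,b},{a,c},{a,e},{b,e},{c,d},{e,f},{b,e,f}} V3={{b},{e},{f},{a,b},{a,e},{b,d},{b,e},{b,f},{d,f},{e,f},{b,d,f},{b,e,f}} V4={{c},{d},{a,c},{b,d},{c,d},{d,f},{b,d,f}}
  V12={{e},{a,b},{a,e},{b,e},{e,f},{b,e,f}} V13={{b},{e},{a,b},{a,e},{b,d},{b,e},{b,f},{e,f},{b,d,f},{b,e,f}} V14={{b,d},{b,d,f}} V23={{e},{a,b},{a,e},{b,e},{e,f},{b,e,f}} V24={{c},{a,c},{c,d}} V34={{b,d},{d,f},{b,d,f}}
  V123={{e},{a,b},{a,e},{b,e},{e,f},{b,e,f}} V134={{b,d},{b,d,f}}
C dims 4,6,2; δ0: rk_F5 3; δ1: rk_F5 2
Ȟ^0 = (4 − 3) − 0 = 1, so Ȟ^0 ≅ Z/5
Ȟ^1 = (6 − 2) − 3 = 1, so Ȟ^1 ≅ Z/5
Ȟ^2 = (2 − 0) − 2 = 0, so Ȟ^2 ≅ 0

Ȟ^0 = Z/5; Ȟ^1 = Z/5; Ȟ^2 = 0


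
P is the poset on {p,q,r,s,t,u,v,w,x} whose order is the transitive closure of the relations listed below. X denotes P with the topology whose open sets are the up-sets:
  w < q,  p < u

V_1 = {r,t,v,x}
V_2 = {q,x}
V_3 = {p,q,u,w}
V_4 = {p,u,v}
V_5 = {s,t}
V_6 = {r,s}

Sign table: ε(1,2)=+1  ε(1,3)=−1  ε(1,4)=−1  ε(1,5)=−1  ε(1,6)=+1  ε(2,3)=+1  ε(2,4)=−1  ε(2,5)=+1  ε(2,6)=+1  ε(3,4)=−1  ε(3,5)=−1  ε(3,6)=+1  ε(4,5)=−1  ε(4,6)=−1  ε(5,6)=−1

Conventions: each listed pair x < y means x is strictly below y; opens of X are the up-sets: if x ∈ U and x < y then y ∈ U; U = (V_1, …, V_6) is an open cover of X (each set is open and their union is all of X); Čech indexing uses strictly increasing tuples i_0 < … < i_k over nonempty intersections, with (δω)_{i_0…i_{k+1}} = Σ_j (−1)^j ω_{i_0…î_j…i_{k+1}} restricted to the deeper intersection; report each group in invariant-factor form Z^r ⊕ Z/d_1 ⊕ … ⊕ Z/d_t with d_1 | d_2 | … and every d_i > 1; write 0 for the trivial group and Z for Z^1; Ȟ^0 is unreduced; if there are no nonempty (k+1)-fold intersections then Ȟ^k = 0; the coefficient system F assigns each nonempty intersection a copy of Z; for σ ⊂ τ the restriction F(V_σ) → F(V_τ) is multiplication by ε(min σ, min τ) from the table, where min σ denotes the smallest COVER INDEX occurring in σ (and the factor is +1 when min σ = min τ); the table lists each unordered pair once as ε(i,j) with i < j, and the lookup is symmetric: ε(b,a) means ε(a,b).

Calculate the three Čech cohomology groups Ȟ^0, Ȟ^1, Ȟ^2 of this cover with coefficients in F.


nerve of the cover:
  V12={x} V14={v} V15={t} V16={r} V23={q} V34={p,u} V56={s}
C dims 6,7; δ0: rk 5, SNF 1^5
Ȟ^0 = (6 − 5) − 0 = 1, so Ȟ^0 ≅ Z
Ȟ^1 = (7 − 0) − 5 = 2, so Ȟ^1 ≅ Z^2
Ȟ^2 = (0 − 0) − 0 = 0, so Ȟ^2 ≅ 0

Ȟ^0 ≅ Z,  Ȟ^1 ≅ Z^2,  Ȟ^2 ≅ 0


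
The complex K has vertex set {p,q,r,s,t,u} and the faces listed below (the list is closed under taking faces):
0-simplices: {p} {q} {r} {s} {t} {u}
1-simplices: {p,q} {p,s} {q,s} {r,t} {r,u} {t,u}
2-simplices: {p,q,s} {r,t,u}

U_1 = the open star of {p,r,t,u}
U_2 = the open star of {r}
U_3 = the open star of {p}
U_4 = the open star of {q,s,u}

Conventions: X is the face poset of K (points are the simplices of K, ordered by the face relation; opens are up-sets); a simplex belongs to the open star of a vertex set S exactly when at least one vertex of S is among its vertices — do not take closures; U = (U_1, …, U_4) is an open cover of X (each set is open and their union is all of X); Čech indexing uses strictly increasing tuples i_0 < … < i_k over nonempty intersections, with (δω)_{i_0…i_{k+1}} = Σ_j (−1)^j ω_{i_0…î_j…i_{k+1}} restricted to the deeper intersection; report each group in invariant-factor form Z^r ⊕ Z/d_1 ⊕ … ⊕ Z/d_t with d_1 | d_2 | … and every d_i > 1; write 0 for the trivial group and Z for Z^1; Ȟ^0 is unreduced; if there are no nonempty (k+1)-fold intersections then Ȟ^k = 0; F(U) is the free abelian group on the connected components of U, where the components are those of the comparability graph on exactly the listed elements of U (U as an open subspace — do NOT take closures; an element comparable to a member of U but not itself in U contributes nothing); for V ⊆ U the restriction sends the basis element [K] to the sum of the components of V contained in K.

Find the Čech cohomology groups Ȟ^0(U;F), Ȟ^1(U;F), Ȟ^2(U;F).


Ȟ^0 = Z^2, Ȟ^1 = 0 and Ȟ^2 = 0

nerve simplices:
  U1={{p},{r},{t},{u},{p,q},{p,s},{r,t},{r,u},{t,u},{p,q,s},{r,t,u}} U2={{r},{r,t},{r,u},{r,t,u}} U3={{p},{p,q},{p,s},{p,q,s}} U4={{q},{s},{u},{p,q},{p,s},{q,s},{r,u},{t,u},{p,q,s},{r,t,u}}
  U12={{r},{r,t},{r,u},{r,t,u}} U13={{p},{p,q},{p,s},{p,q,s}} U14={{u},{p,q},{p,s},{r,u},{t,u},{p,q,s},{r,t,u}} U24={{r,u},{r,t,u}} U34={{p,q},{p,s},{p,q,s}}
  U124={{r,u},{r,t,u}} U134={{p,q},{p,s},{p,q,s}}
components per intersection:
  U1: {{p},{p,q},{p,s},{p,q,s}} {{r},{t},{u},{r,t},{r,u},{t,u},{r,t,u}}
  U2: {{r},{r,t},{r,u},{r,t,u}}
  U3: {{p},{p,q},{p,s},{p,q,s}}
  U4: {{q},{s},{p,q},{p,s},{q,s},{p,q,s}} {{u},{r,u},{t,u},{r,t,u}}
  U12: {{r},{r,t},{r,u},{r,t,u}}
  U13: {{p},{p,q},{p,s},{p,q,s}}
  U14: {{u},{r,u},{t,u},{r,t,u}} {{p,q},{p,s},{p,q,s}}
  U24: {{r,u},{r,t,u}}
  U34: {{p,q},{p,s},{p,q,s}}
  U124: {{r,u},{r,t,u}}
  U134: {{p,q},{p,s},{p,q,s}}
C dims 6,6,2; δ0: rk 4, SNF 1^4; δ1: rk 2, SNF 1^2
degree 0: 6−4−0 = 2 → Ȟ^0 ≅ Z^2
degree 1: 6−2−4 = 0 → Ȟ^1 ≅ 0
degree 2: 2−0−2 = 0 → Ȟ^2 ≅ 0


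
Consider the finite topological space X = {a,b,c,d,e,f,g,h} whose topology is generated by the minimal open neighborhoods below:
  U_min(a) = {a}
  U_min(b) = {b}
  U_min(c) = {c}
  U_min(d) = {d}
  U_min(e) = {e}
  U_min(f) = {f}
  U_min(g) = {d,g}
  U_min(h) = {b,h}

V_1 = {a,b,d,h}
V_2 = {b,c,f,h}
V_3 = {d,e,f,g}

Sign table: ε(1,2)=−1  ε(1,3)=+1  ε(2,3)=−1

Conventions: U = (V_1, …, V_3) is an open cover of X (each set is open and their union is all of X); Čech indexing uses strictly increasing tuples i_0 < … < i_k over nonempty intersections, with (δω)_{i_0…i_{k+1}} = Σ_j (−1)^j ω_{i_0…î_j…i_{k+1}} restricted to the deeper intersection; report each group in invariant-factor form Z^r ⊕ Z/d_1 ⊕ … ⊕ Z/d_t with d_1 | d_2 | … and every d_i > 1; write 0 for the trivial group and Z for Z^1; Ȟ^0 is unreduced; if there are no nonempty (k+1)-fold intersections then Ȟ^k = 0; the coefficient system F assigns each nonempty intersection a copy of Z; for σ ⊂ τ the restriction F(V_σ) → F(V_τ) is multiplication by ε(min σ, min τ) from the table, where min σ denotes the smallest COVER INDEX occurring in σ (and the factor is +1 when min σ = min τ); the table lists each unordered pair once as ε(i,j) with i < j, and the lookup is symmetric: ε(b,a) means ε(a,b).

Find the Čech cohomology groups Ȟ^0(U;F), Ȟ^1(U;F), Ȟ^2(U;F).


nerve simplices:
  V12={b,h} V13={d} V23={f}
C dims 3,3; δ0: rk 2, SNF 1^2
degree 0: 3−2−0 = 1 → Ȟ^0 ≅ Z
degree 1: 3−0−2 = 1 → Ȟ^1 ≅ Z
degree 2: 0−0−0 = 0 → Ȟ^2 ≅ 0

Ȟ^0 ≅ Z,  Ȟ^1 ≅ Z,  Ȟ^2 ≅ 0


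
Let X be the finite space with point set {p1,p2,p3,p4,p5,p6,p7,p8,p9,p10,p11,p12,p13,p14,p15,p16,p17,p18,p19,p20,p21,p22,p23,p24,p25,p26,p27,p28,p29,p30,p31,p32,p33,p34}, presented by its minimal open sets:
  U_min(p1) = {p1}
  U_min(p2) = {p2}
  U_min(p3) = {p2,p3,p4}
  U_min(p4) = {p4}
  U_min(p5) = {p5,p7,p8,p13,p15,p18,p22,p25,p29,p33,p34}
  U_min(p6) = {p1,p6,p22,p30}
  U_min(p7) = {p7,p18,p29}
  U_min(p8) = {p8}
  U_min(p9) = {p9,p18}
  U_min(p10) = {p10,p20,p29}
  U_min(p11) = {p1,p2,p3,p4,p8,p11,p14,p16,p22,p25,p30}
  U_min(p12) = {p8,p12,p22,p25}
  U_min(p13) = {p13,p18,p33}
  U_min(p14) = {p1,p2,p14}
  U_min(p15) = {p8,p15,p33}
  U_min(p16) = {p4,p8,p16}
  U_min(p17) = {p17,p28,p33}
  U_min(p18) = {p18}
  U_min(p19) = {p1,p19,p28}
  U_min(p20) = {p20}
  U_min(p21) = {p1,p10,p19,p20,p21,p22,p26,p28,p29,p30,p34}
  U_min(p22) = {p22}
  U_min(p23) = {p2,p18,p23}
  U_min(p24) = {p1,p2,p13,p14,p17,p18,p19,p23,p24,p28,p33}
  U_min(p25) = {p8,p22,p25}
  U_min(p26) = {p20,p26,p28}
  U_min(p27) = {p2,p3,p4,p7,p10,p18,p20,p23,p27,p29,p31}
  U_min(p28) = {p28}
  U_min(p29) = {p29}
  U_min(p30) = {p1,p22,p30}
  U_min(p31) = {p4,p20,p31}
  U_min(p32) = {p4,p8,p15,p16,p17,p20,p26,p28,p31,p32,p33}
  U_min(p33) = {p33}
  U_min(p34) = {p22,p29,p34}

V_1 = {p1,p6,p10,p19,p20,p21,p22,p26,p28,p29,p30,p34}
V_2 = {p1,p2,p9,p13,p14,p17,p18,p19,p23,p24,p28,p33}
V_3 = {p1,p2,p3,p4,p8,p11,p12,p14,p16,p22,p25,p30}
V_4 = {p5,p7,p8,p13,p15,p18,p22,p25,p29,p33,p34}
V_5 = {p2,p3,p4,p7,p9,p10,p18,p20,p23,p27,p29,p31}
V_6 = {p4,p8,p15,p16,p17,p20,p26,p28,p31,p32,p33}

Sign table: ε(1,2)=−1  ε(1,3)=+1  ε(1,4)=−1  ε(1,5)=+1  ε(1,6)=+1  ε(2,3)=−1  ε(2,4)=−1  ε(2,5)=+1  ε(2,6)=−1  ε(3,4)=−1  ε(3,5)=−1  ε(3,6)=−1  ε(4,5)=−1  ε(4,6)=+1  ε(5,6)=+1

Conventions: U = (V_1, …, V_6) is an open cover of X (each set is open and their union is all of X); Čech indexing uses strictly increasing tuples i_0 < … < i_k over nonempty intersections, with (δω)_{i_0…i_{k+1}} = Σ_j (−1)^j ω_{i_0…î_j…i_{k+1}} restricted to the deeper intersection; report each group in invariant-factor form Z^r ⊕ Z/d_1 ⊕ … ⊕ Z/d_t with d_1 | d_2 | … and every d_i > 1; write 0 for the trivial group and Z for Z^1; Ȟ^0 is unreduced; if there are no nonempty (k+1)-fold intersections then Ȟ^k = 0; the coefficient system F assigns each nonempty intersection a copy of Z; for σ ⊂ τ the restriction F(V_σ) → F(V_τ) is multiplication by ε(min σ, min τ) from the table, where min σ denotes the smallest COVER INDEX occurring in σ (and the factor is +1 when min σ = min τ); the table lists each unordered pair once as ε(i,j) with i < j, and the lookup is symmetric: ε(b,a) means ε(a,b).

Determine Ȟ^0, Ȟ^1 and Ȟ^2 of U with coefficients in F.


nonempty intersections:
  V12={p1,p19,p28} V13={p1,p22,p30} V14={p22,p29,p34} V15={p10,p20,p29} V16={p20,p26,p28} V23={p1,p2,p14} V24={p13,p18,p33} V25={p2,p9,p18,p23} V26={p17,p28,p33} V34={p8,p22,p25} V35={p2,p3,p4} V36={p4,p8,p16} V45={p7,p18,p29} V46={p8,p15,p33} V56={p4,p20,p31}
  V123={p1} V126={p28} V134={p22} V145={p29} V156={p20} V235={p2} V245={p18} V246={p33} V346={p8} V356={p4}
C dims 6,15,10; δ0: rk 6, SNF 1^5·2; δ1: rk 9, SNF 1^9
Ȟ^0: (6−6)−0=0 ⇒ 0
Ȟ^1: (15−9)−6=0 plus torsion [2] ⇒ Z/2
Ȟ^2: (10−0)−9=1 ⇒ Z

Ȟ^0 = 0,  Ȟ^1 = Z/2,  Ȟ^2 = Z


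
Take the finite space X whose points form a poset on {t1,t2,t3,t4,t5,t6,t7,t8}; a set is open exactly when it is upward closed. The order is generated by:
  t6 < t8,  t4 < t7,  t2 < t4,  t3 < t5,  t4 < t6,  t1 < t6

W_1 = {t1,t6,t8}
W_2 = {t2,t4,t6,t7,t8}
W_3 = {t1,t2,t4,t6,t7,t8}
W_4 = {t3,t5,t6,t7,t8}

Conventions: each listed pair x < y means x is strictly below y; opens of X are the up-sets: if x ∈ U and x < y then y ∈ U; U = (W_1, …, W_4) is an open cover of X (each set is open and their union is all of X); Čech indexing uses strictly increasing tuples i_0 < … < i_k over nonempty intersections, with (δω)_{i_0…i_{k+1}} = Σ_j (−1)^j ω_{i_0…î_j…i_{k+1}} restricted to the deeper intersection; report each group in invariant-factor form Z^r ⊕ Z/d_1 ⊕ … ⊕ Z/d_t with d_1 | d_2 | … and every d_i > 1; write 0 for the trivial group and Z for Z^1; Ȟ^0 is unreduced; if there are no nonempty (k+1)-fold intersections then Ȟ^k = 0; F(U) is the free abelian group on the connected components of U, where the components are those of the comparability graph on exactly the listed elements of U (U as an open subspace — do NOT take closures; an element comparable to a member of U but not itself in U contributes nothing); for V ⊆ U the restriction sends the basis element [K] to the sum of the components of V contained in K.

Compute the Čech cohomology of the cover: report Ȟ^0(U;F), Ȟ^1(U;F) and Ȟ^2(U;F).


Ȟ^0 ≅ Z^2; Ȟ^1 ≅ 0; Ȟ^2 ≅ 0

nerve of the cover:
  W12={t6,t8} W13={t1,t6,t8} W14={t6,t8} W23={t2,t4,t6,t7,t8} W24={t6,t7,t8} W34={t6,t7,t8}
  W123={t6,t8} W124={t6,t8} W134={t6,t8} W234={t6,t7,t8}
  W1234={t6,t8}
components per intersection:
  W1: {t1,t6,t8}
  W2: {t2,t4,t6,t7,t8}
  W3: {t1,t2,t4,t6,t7,t8}
  W4: {t3,t5} {t6,t8} {t7}
  W12: {t6,t8}
  W13: {t1,t6,t8}
  W14: {t6,t8}
  W23: {t2,t4,t6,t7,t8}
  W24: {t6,t8} {t7}
  W34: {t6,t8} {t7}
  W123: {t6,t8}
  W124: {t6,t8}
  W134: {t6,t8}
  W234: {t6,t8} {t7}
  W1234: {t6,t8}
C dims 6,8,5,1; δ0: rk 4, SNF 1^4; δ1: rk 4, SNF 1^4; δ2: rk 1, SNF 1^1
Ȟ^0 = (6 − 4) − 0 = 2, so Ȟ^0 ≅ Z^2
Ȟ^1 = (8 − 4) − 4 = 0, so Ȟ^1 ≅ 0
Ȟ^2 = (5 − 1) − 4 = 0, so Ȟ^2 ≅ 0


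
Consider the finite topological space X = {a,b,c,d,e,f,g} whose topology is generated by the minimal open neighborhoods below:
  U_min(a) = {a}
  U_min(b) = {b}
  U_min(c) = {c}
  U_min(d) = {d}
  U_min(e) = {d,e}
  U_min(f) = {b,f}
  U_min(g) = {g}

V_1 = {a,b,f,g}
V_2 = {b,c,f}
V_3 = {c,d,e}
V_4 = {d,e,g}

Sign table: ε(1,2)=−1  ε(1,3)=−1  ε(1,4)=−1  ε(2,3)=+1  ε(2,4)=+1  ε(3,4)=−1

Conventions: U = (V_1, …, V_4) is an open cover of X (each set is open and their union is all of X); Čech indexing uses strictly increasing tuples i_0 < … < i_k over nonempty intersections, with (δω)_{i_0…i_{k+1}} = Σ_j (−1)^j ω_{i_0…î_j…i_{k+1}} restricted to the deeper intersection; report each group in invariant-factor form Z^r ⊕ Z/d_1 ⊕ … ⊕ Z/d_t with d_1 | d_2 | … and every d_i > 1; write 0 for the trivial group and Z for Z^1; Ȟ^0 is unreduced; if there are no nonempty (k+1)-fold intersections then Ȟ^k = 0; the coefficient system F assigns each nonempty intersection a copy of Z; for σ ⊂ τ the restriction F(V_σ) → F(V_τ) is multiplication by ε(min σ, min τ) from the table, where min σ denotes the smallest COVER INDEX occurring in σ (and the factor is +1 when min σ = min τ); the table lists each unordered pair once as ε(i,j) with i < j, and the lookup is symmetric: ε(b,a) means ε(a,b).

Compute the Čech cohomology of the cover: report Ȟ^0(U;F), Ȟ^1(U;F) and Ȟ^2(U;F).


Ȟ^0 ≅ 0; Ȟ^1 ≅ Z/2; Ȟ^2 ≅ 0

cover nerve:
  V12={b,f} V14={g} V23={c} V34={d,e}
C dims 4,4; δ0: rk 4, SNF 1^3·2
Ȟ^0: (4−4)−0=0 ⇒ 0
Ȟ^1: (4−0)−4=0 plus torsion [2] ⇒ Z/2
Ȟ^2: (0−0)−0=0 ⇒ 0


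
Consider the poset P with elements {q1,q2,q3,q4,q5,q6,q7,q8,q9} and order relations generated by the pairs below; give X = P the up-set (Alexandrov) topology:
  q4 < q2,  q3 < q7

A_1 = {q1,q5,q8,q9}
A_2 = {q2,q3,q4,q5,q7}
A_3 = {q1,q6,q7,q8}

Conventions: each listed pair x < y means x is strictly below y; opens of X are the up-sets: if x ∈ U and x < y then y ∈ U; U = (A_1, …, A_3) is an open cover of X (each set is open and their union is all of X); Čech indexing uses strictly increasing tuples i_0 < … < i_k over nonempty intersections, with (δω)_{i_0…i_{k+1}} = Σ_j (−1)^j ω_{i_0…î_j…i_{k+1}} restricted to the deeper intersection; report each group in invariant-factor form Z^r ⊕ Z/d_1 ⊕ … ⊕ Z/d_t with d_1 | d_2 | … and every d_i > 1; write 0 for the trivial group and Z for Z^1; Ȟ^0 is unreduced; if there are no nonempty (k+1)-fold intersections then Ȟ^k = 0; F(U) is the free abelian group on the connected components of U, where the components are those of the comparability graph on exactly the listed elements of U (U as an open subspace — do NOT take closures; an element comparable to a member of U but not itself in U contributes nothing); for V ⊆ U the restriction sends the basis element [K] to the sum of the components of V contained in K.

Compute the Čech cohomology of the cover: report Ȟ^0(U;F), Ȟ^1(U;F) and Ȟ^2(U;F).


cover nerve:
  A12={q5} A13={q1,q8} A23={q7}
components per intersection:
  A1: {q1} {q5} {q8} {q9}
  A2: {q2,q4} {q3,q7} {q5}
  A3: {q1} {q6} {q7} {q8}
  A12: {q5}
  A13: {q1} {q8}
  A23: {q7}
C dims 11,4; δ0: rk 4, SNF 1^4
Ȟ^0: (11−4)−0=7 ⇒ Z^7
Ȟ^1: (4−0)−4=0 ⇒ 0
Ȟ^2: (0−0)−0=0 ⇒ 0

Ȟ^0 = Z^7, Ȟ^1 = 0 and Ȟ^2 = 0


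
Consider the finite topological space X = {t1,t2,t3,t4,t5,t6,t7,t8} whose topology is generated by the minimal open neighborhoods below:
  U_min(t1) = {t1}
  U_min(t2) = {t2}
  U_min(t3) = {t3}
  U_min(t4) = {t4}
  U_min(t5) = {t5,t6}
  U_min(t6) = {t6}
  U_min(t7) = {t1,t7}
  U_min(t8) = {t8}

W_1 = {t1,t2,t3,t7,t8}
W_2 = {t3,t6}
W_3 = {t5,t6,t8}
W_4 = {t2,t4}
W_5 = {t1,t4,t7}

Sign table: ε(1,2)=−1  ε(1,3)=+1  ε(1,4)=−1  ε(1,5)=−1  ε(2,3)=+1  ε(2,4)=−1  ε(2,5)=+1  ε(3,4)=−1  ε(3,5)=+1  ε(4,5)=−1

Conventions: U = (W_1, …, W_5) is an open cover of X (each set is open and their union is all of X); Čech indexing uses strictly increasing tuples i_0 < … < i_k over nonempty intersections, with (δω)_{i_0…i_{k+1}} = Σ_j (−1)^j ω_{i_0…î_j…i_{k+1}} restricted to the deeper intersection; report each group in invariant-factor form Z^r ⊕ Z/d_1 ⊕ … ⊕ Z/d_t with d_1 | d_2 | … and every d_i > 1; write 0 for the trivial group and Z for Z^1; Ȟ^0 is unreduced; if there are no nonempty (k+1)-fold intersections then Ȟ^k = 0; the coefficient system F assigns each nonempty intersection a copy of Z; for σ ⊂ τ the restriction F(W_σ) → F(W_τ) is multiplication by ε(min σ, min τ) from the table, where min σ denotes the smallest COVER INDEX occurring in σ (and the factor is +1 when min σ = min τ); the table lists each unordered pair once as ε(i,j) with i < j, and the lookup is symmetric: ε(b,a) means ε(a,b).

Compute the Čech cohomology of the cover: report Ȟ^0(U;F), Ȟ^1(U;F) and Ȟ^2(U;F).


Ȟ^0 = 0, Ȟ^1 = Z ⊕ Z/2 and Ȟ^2 = 0

cover nerve:
  W12={t3} W13={t8} W14={t2} W15={t1,t7} W23={t6} W45={t4}
C dims 5,6; δ0: rk 5, SNF 1^4·2
Ȟ^0: (5−5)−0=0 ⇒ 0
Ȟ^1: (6−0)−5=1 plus torsion [2] ⇒ Z ⊕ Z/2
Ȟ^2: (0−0)−0=0 ⇒ 0


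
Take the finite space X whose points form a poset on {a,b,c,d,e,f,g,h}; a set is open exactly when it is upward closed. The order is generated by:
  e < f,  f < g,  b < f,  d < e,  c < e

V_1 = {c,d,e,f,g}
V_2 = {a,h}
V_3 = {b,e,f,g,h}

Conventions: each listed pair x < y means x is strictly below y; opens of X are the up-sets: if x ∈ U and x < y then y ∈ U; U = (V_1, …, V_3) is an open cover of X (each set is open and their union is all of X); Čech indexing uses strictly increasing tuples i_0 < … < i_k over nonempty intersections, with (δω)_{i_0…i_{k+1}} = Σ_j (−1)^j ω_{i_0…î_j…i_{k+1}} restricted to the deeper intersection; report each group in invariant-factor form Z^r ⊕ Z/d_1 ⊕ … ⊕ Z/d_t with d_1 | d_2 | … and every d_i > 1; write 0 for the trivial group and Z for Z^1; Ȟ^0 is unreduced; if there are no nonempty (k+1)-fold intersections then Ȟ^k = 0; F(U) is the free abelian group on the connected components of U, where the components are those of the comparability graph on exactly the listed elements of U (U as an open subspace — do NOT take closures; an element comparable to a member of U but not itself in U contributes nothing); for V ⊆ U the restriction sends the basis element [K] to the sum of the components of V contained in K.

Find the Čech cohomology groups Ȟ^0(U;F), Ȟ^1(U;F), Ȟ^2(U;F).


Ȟ^0(U;F) ≅ Z^3, Ȟ^1(U;F) ≅ 0 and Ȟ^2(U;F) ≅ 0

nerve of the cover:
  V13={e,f,g} V23={h}
components per intersection:
  V1: {c,d,e,f,g}
  V2: {a} {h}
  V3: {b,e,f,g} {h}
  V13: {e,f,g}
  V23: {h}
C dims 5,2; δ0: rk 2, SNF 1^2
Ȟ^0 = (5 − 2) − 0 = 3, so Ȟ^0 ≅ Z^3
Ȟ^1 = (2 − 0) − 2 = 0, so Ȟ^1 ≅ 0
Ȟ^2 = (0 − 0) − 0 = 0, so Ȟ^2 ≅ 0
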